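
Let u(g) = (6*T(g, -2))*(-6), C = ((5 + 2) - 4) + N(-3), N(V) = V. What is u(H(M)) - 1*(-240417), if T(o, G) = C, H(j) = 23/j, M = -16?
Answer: 240417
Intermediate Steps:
C = 0 (C = ((5 + 2) - 4) - 3 = (7 - 4) - 3 = 3 - 3 = 0)
T(o, G) = 0
u(g) = 0 (u(g) = (6*0)*(-6) = 0*(-6) = 0)
u(H(M)) - 1*(-240417) = 0 - 1*(-240417) = 0 + 240417 = 240417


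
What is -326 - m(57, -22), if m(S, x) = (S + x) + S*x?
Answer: 893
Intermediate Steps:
m(S, x) = S + x + S*x
-326 - m(57, -22) = -326 - (57 - 22 + 57*(-22)) = -326 - (57 - 22 - 1254) = -326 - 1*(-1219) = -326 + 1219 = 893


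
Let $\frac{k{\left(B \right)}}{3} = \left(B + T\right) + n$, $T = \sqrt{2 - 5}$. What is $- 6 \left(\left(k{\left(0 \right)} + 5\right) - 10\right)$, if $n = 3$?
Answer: $-24 - 18 i \sqrt{3} \approx -24.0 - 31.177 i$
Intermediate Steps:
$T = i \sqrt{3}$ ($T = \sqrt{-3} = i \sqrt{3} \approx 1.732 i$)
$k{\left(B \right)} = 9 + 3 B + 3 i \sqrt{3}$ ($k{\left(B \right)} = 3 \left(\left(B + i \sqrt{3}\right) + 3\right) = 3 \left(3 + B + i \sqrt{3}\right) = 9 + 3 B + 3 i \sqrt{3}$)
$- 6 \left(\left(k{\left(0 \right)} + 5\right) - 10\right) = - 6 \left(\left(\left(9 + 3 \cdot 0 + 3 i \sqrt{3}\right) + 5\right) - 10\right) = - 6 \left(\left(\left(9 + 0 + 3 i \sqrt{3}\right) + 5\right) - 10\right) = - 6 \left(\left(\left(9 + 3 i \sqrt{3}\right) + 5\right) - 10\right) = - 6 \left(\left(14 + 3 i \sqrt{3}\right) - 10\right) = - 6 \left(4 + 3 i \sqrt{3}\right) = -24 - 18 i \sqrt{3}$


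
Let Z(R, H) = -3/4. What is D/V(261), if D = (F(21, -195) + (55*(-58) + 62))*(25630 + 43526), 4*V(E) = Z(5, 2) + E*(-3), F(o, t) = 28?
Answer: 228675840/209 ≈ 1.0941e+6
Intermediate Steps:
Z(R, H) = -¾ (Z(R, H) = -3*¼ = -¾)
V(E) = -3/16 - 3*E/4 (V(E) = (-¾ + E*(-3))/4 = (-¾ - 3*E)/4 = -3/16 - 3*E/4)
D = -214383600 (D = (28 + (55*(-58) + 62))*(25630 + 43526) = (28 + (-3190 + 62))*69156 = (28 - 3128)*69156 = -3100*69156 = -214383600)
D/V(261) = -214383600/(-3/16 - ¾*261) = -214383600/(-3/16 - 783/4) = -214383600/(-3135/16) = -214383600*(-16/3135) = 228675840/209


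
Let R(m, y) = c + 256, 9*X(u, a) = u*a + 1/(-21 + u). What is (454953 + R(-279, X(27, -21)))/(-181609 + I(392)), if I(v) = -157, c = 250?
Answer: -455459/181766 ≈ -2.5057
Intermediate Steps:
X(u, a) = 1/(9*(-21 + u)) + a*u/9 (X(u, a) = (u*a + 1/(-21 + u))/9 = (a*u + 1/(-21 + u))/9 = (1/(-21 + u) + a*u)/9 = 1/(9*(-21 + u)) + a*u/9)
R(m, y) = 506 (R(m, y) = 250 + 256 = 506)
(454953 + R(-279, X(27, -21)))/(-181609 + I(392)) = (454953 + 506)/(-181609 - 157) = 455459/(-181766) = 455459*(-1/181766) = -455459/181766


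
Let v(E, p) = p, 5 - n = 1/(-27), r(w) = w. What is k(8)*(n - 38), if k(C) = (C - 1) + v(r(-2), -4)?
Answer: -890/9 ≈ -98.889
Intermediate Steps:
n = 136/27 (n = 5 - 1/(-27) = 5 - 1*(-1/27) = 5 + 1/27 = 136/27 ≈ 5.0370)
k(C) = -5 + C (k(C) = (C - 1) - 4 = (-1 + C) - 4 = -5 + C)
k(8)*(n - 38) = (-5 + 8)*(136/27 - 38) = 3*(-890/27) = -890/9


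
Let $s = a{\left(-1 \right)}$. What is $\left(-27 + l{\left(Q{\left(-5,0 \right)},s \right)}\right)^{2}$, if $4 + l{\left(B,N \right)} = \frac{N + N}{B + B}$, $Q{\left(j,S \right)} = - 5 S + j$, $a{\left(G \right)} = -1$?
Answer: $\frac{23716}{25} \approx 948.64$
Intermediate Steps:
$s = -1$
$Q{\left(j,S \right)} = j - 5 S$
$l{\left(B,N \right)} = -4 + \frac{N}{B}$ ($l{\left(B,N \right)} = -4 + \frac{N + N}{B + B} = -4 + \frac{2 N}{2 B} = -4 + 2 N \frac{1}{2 B} = -4 + \frac{N}{B}$)
$\left(-27 + l{\left(Q{\left(-5,0 \right)},s \right)}\right)^{2} = \left(-27 - \left(4 + \frac{1}{-5 - 0}\right)\right)^{2} = \left(-27 - \left(4 + \frac{1}{-5 + 0}\right)\right)^{2} = \left(-27 - \frac{19}{5}\right)^{2} = \left(- \frac{154}{5}\right)^{2} = \frac{23716}{25}$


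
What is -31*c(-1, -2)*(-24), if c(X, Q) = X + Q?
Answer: -2232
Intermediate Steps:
c(X, Q) = Q + X
-31*c(-1, -2)*(-24) = -31*(-2 - 1)*(-24) = -31*(-3)*(-24) = 93*(-24) = -2232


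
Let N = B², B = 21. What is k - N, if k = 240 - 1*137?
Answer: -338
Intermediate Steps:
N = 441 (N = 21² = 441)
k = 103 (k = 240 - 137 = 103)
k - N = 103 - 1*441 = 103 - 441 = -338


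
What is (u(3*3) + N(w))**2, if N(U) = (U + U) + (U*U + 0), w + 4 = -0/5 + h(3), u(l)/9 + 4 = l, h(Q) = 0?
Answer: 2809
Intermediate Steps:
u(l) = -36 + 9*l
w = -4 (w = -4 + (-0/5 + 0) = -4 + (-5*0 + 0) = -4 + (0 + 0) = -4 + 0 = -4)
N(U) = U**2 + 2*U (N(U) = 2*U + (U**2 + 0) = 2*U + U**2 = U**2 + 2*U)
(u(3*3) + N(w))**2 = ((-36 + 9*(3*3)) - 4*(2 - 4))**2 = ((-36 + 9*9) - 4*(-2))**2 = ((-36 + 81) + 8)**2 = (45 + 8)**2 = 53**2 = 2809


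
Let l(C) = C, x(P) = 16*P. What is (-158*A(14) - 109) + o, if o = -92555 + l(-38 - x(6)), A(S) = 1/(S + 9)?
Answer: -2134512/23 ≈ -92805.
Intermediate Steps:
A(S) = 1/(9 + S)
o = -92689 (o = -92555 + (-38 - 16*6) = -92555 + (-38 - 1*96) = -92555 + (-38 - 96) = -92555 - 134 = -92689)
(-158*A(14) - 109) + o = (-158/(9 + 14) - 109) - 92689 = (-158/23 - 109) - 92689 = -2665/23 - 92689 = -2134512/23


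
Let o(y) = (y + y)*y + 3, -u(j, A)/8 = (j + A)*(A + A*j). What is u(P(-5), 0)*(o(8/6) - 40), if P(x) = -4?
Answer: 0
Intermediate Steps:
u(j, A) = -8*(A + j)*(A + A*j) (u(j, A) = -8*(j + A)*(A + A*j) = -8*(A + j)*(A + A*j))
o(y) = 3 + 2*y**2 (o(y) = (2*y)*y + 3 = 2*y**2 + 3 = 3 + 2*y**2)
u(P(-5), 0)*(o(8/6) - 40) = (-8*0*(0 - 4 + (-4)**2 + 0*(-4)))*((3 + 2*(8/6)**2) - 40) = (-8*0*(0 - 4 + 16 + 0))*((3 + 2*(8*(1/6))**2) - 40) = (-8*0*12)*((3 + 2*(4/3)**2) - 40) = 0*((3 + 2*(16/9)) - 40) = 0*((3 + 32/9) - 40) = 0*(59/9 - 40) = 0*(-301/9) = 0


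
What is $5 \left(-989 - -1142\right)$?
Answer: $765$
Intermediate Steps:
$5 \left(-989 - -1142\right) = 5 \left(-989 + 1142\right) = 5 \cdot 153 = 765$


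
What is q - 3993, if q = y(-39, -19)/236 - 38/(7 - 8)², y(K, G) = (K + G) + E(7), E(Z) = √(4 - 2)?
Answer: -475687/118 + √2/236 ≈ -4031.2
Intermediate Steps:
E(Z) = √2
y(K, G) = G + K + √2 (y(K, G) = (K + G) + √2 = (G + K) + √2 = G + K + √2)
q = -4513/118 + √2/236 (q = (-19 - 39 + √2)/236 - 38/(7 - 8)² = (-58 + √2)*(1/236) - 38/((-1)²) = (-29/118 + √2/236) - 38/1 = (-29/118 + √2/236) - 38*1 = (-29/118 + √2/236) - 38 = -4513/118 + √2/236 ≈ -38.240)
q - 3993 = (-4513/118 + √2/236) - 3993 = -475687/118 + √2/236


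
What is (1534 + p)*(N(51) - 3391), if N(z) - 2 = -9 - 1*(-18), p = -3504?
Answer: 6658600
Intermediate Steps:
N(z) = 11 (N(z) = 2 + (-9 - 1*(-18)) = 2 + (-9 + 18) = 2 + 9 = 11)
(1534 + p)*(N(51) - 3391) = (1534 - 3504)*(11 - 3391) = -1970*(-3380) = 6658600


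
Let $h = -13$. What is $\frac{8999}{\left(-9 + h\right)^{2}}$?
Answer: $\frac{8999}{484} \approx 18.593$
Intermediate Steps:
$\frac{8999}{\left(-9 + h\right)^{2}} = \frac{8999}{\left(-9 - 13\right)^{2}} = \frac{8999}{\left(-22\right)^{2}} = \frac{8999}{484}$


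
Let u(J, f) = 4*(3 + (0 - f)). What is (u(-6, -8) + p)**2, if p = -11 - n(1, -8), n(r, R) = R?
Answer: 1681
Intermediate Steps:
u(J, f) = 12 - 4*f (u(J, f) = 4*(3 - f) = 12 - 4*f)
p = -3 (p = -11 - 1*(-8) = -11 + 8 = -3)
(u(-6, -8) + p)**2 = ((12 - 4*(-8)) - 3)**2 = ((12 + 32) - 3)**2 = (44 - 3)**2 = 41**2 = 1681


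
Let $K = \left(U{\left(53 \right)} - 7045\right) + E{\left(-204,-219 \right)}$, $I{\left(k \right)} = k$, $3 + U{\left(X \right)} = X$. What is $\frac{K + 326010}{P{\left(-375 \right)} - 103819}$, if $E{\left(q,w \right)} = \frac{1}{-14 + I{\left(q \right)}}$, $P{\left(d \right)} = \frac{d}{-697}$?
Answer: $- \frac{48473052493}{15774800024} \approx -3.0728$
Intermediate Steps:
$U{\left(X \right)} = -3 + X$
$P{\left(d \right)} = - \frac{d}{697}$ ($P{\left(d \right)} = d \left(- \frac{1}{697}\right) = - \frac{d}{697}$)
$E{\left(q,w \right)} = \frac{1}{-14 + q}$
$K = - \frac{1524911}{218}$ ($K = \left(\left(-3 + 53\right) - 7045\right) + \frac{1}{-14 - 204} = \left(50 - 7045\right) + \frac{1}{-218} = -6995 - \frac{1}{218} = - \frac{1524911}{218} \approx -6995.0$)
$\frac{K + 326010}{P{\left(-375 \right)} - 103819} = \frac{- \frac{1524911}{218} + 326010}{\left(- \frac{1}{697}\right) \left(-375\right) - 103819} = \frac{69545269}{218 \left(\frac{375}{697} - 103819\right)} = \frac{69545269}{218 \left(- \frac{72361468}{697}\right)} = \frac{69545269}{218} \left(- \frac{697}{72361468}\right) = - \frac{48473052493}{15774800024}$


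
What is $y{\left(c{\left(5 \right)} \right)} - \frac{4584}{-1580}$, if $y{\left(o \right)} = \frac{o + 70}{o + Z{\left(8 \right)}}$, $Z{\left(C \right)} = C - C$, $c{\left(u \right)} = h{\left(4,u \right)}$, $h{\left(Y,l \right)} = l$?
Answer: $\frac{7071}{395} \approx 17.901$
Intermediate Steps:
$c{\left(u \right)} = u$
$Z{\left(C \right)} = 0$
$y{\left(o \right)} = \frac{70 + o}{o}$ ($y{\left(o \right)} = \frac{o + 70}{o + 0} = \frac{70 + o}{o}$)
$y{\left(c{\left(5 \right)} \right)} - \frac{4584}{-1580} = \frac{70 + 5}{5} - \frac{4584}{-1580} = \frac{1}{5} \cdot 75 - - \frac{1146}{395} = 15 + \frac{1146}{395} = \frac{7071}{395}$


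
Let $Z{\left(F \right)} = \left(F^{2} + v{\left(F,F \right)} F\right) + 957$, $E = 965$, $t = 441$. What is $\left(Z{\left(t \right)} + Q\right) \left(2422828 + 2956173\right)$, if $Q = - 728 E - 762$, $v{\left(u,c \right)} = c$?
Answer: $-1685579890363$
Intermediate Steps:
$Q = -703282$ ($Q = \left(-728\right) 965 - 762 = -702520 - 762 = -703282$)
$Z{\left(F \right)} = 957 + 2 F^{2}$ ($Z{\left(F \right)} = \left(F^{2} + F F\right) + 957 = \left(F^{2} + F^{2}\right) + 957 = 2 F^{2} + 957 = 957 + 2 F^{2}$)
$\left(Z{\left(t \right)} + Q\right) \left(2422828 + 2956173\right) = \left(\left(957 + 2 \cdot 441^{2}\right) - 703282\right) \left(2422828 + 2956173\right) = \left(\left(957 + 2 \cdot 194481\right) - 703282\right) 5379001 = \left(\left(957 + 388962\right) - 703282\right) 5379001 = \left(389919 - 703282\right) 5379001 = \left(-313363\right) 5379001 = -1685579890363$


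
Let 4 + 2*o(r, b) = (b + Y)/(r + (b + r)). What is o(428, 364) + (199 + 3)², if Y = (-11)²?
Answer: 19911473/488 ≈ 40802.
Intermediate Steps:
Y = 121
o(r, b) = -2 + (121 + b)/(2*(b + 2*r)) (o(r, b) = -2 + ((b + 121)/(r + (b + r)))/2 = -2 + ((121 + b)/(b + 2*r))/2 = -2 + (121 + b)/(2*(b + 2*r)))
o(428, 364) + (199 + 3)² = (121 - 8*428 - 3*364)/(2*(364 + 2*428)) + (199 + 3)² = (121 - 3424 - 1092)/(2*(364 + 856)) + 202² = (½)*(-4395)/1220 + 40804 = (½)*(1/1220)*(-4395) + 40804 = -879/488 + 40804 = 19911473/488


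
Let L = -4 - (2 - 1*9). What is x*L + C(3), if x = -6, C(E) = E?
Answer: -15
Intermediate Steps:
L = 3 (L = -4 - (2 - 9) = -4 - 1*(-7) = -4 + 7 = 3)
x*L + C(3) = -6*3 + 3 = -18 + 3 = -15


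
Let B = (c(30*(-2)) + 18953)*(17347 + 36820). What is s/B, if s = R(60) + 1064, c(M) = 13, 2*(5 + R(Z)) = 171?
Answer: 7/6283372 ≈ 1.1141e-6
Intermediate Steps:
R(Z) = 161/2 (R(Z) = -5 + (1/2)*171 = -5 + 171/2 = 161/2)
s = 2289/2 (s = 161/2 + 1064 = 2289/2 ≈ 1144.5)
B = 1027331322 (B = (13 + 18953)*(17347 + 36820) = 18966*54167 = 1027331322)
s/B = (2289/2)/1027331322 = (2289/2)*(1/1027331322) = 7/6283372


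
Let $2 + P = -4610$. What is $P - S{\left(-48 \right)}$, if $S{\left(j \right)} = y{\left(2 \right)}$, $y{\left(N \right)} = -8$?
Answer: $-4604$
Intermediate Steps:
$P = -4612$ ($P = -2 - 4610 = -4612$)
$S{\left(j \right)} = -8$
$P - S{\left(-48 \right)} = -4612 - -8 = -4612 + 8 = -4604$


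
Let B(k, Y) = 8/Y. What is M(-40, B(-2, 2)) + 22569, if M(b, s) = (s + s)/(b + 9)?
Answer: 699631/31 ≈ 22569.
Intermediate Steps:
M(b, s) = 2*s/(9 + b) (M(b, s) = (2*s)/(9 + b) = 2*s/(9 + b))
M(-40, B(-2, 2)) + 22569 = 2*(8/2)/(9 - 40) + 22569 = 2*(8*(½))/(-31) + 22569 = 2*4*(-1/31) + 22569 = -8/31 + 22569 = 699631/31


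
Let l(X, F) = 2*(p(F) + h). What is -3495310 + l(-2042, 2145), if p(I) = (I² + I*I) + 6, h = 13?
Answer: 14908828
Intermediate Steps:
p(I) = 6 + 2*I² (p(I) = (I² + I²) + 6 = 2*I² + 6 = 6 + 2*I²)
l(X, F) = 38 + 4*F² (l(X, F) = 2*((6 + 2*F²) + 13) = 2*(19 + 2*F²) = 38 + 4*F²)
-3495310 + l(-2042, 2145) = -3495310 + (38 + 4*2145²) = -3495310 + (38 + 4*4601025) = -3495310 + (38 + 18404100) = -3495310 + 18404138 = 14908828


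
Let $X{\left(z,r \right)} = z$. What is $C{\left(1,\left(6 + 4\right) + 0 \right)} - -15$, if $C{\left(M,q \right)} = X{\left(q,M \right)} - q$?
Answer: $15$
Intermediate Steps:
$C{\left(M,q \right)} = 0$ ($C{\left(M,q \right)} = q - q = 0$)
$C{\left(1,\left(6 + 4\right) + 0 \right)} - -15 = 0 - -15 = 0 + 15 = 15$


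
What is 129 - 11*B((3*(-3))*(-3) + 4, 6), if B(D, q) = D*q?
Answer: -1917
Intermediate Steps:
129 - 11*B((3*(-3))*(-3) + 4, 6) = 129 - 11*((3*(-3))*(-3) + 4)*6 = 129 - 11*(-9*(-3) + 4)*6 = 129 - 11*(27 + 4)*6 = 129 - 341*6 = 129 - 11*186 = 129 - 2046 = -1917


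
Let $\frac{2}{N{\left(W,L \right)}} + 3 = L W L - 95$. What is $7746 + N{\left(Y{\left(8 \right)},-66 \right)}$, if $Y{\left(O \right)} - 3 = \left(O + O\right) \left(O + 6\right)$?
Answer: $\frac{3829289323}{494357} \approx 7746.0$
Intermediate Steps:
$Y{\left(O \right)} = 3 + 2 O \left(6 + O\right)$ ($Y{\left(O \right)} = 3 + \left(O + O\right) \left(O + 6\right) = 3 + 2 O \left(6 + O\right)$)
$N{\left(W,L \right)} = \frac{2}{-98 + W L^{2}}$ ($N{\left(W,L \right)} = \frac{2}{-3 + \left(L W L - 95\right)} = \frac{2}{-3 + \left(W L^{2} - 95\right)} = \frac{2}{-3 + \left(-95 + W L^{2}\right)} = \frac{2}{-98 + W L^{2}}$)
$7746 + N{\left(Y{\left(8 \right)},-66 \right)} = 7746 + \frac{2}{-98 + \left(3 + 2 \cdot 8^{2} + 12 \cdot 8\right) \left(-66\right)^{2}} = 7746 + \frac{2}{-98 + \left(3 + 2 \cdot 64 + 96\right) 4356} = 7746 + \frac{2}{-98 + \left(3 + 128 + 96\right) 4356} = 7746 + \frac{2}{-98 + 227 \cdot 4356} = 7746 + \frac{2}{-98 + 988812} = 7746 + \frac{2}{988714} = 7746 + 2 \cdot \frac{1}{988714} = 7746 + \frac{1}{494357} = \frac{3829289323}{494357}$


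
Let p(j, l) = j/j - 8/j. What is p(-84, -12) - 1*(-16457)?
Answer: 345620/21 ≈ 16458.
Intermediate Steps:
p(j, l) = 1 - 8/j
p(-84, -12) - 1*(-16457) = (-8 - 84)/(-84) - 1*(-16457) = -1/84*(-92) + 16457 = 23/21 + 16457 = 345620/21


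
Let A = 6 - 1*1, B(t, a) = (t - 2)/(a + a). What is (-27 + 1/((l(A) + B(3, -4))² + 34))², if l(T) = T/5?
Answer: 3601320121/4950625 ≈ 727.45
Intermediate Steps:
B(t, a) = (-2 + t)/(2*a) (B(t, a) = (-2 + t)/((2*a)) = (-2 + t)*(1/(2*a)) = (-2 + t)/(2*a))
A = 5 (A = 6 - 1 = 5)
l(T) = T/5 (l(T) = T*(⅕) = T/5)
(-27 + 1/((l(A) + B(3, -4))² + 34))² = (-27 + 1/(((⅕)*5 + (½)*(-2 + 3)/(-4))² + 34))² = (-27 + 1/((1 + (½)*(-¼)*1)² + 34))² = (-27 + 1/((1 - ⅛)² + 34))² = (-27 + 1/((7/8)² + 34))² = (-27 + 1/(49/64 + 34))² = (-27 + 1/(2225/64))² = (-27 + 64/2225)² = (-60011/2225)² = 3601320121/4950625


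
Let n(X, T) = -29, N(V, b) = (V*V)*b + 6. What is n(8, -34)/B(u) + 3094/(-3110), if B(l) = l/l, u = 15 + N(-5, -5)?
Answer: -46642/1555 ≈ -29.995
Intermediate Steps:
N(V, b) = 6 + b*V² (N(V, b) = V²*b + 6 = b*V² + 6 = 6 + b*V²)
u = -104 (u = 15 + (6 - 5*(-5)²) = 15 + (6 - 5*25) = 15 + (6 - 125) = 15 - 119 = -104)
B(l) = 1
n(8, -34)/B(u) + 3094/(-3110) = -29/1 + 3094/(-3110) = -29*1 + 3094*(-1/3110) = -29 - 1547/1555 = -46642/1555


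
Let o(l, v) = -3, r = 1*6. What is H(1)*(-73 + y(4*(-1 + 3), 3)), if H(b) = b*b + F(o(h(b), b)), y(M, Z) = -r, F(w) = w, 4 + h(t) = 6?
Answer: 158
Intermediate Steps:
r = 6
h(t) = 2 (h(t) = -4 + 6 = 2)
y(M, Z) = -6 (y(M, Z) = -1*6 = -6)
H(b) = -3 + b² (H(b) = b*b - 3 = b² - 3 = -3 + b²)
H(1)*(-73 + y(4*(-1 + 3), 3)) = (-3 + 1²)*(-73 - 6) = (-3 + 1)*(-79) = -2*(-79) = 158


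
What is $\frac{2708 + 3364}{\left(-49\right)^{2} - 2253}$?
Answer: $\frac{1518}{37} \approx 41.027$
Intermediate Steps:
$\frac{2708 + 3364}{\left(-49\right)^{2} - 2253} = \frac{6072}{2401 - 2253} = \frac{6072}{148} = 6072 \cdot \frac{1}{148} = \frac{1518}{37}$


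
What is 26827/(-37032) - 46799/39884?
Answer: -700757159/369246072 ≈ -1.8978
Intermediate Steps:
26827/(-37032) - 46799/39884 = 26827*(-1/37032) - 46799*1/39884 = -26827/37032 - 46799/39884 = -700757159/369246072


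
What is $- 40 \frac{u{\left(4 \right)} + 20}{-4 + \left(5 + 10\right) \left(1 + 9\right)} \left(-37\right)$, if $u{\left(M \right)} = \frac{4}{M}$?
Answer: $\frac{15540}{73} \approx 212.88$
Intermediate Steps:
$- 40 \frac{u{\left(4 \right)} + 20}{-4 + \left(5 + 10\right) \left(1 + 9\right)} \left(-37\right) = - 40 \frac{\frac{4}{4} + 20}{-4 + \left(5 + 10\right) \left(1 + 9\right)} \left(-37\right) = - 40 \frac{4 \cdot \frac{1}{4} + 20}{-4 + 15 \cdot 10} \left(-37\right) = - 40 \frac{1 + 20}{-4 + 150} \left(-37\right) = - 40 \cdot \frac{21}{146} \left(-37\right) = - 40 \cdot 21 \cdot \frac{1}{146} \left(-37\right) = \left(-40\right) \frac{21}{146} \left(-37\right) = \left(- \frac{420}{73}\right) \left(-37\right) = \frac{15540}{73}$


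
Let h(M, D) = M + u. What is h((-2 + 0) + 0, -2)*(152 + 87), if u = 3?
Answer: 239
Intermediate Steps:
h(M, D) = 3 + M (h(M, D) = M + 3 = 3 + M)
h((-2 + 0) + 0, -2)*(152 + 87) = (3 + ((-2 + 0) + 0))*(152 + 87) = (3 + (-2 + 0))*239 = (3 - 2)*239 = 1*239 = 239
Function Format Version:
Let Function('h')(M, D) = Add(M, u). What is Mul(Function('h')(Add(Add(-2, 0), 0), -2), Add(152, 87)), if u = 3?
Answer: 239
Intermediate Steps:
Function('h')(M, D) = Add(3, M) (Function('h')(M, D) = Add(M, 3) = Add(3, M))
Mul(Function('h')(Add(Add(-2, 0), 0), -2), Add(152, 87)) = Mul(Add(3, Add(Add(-2, 0), 0)), Add(152, 87)) = Mul(Add(3, Add(-2, 0)), 239) = Mul(Add(3, -2), 239) = Mul(1, 239) = 239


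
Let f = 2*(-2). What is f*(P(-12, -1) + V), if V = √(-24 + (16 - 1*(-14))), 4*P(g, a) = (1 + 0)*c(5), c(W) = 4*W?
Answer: -20 - 4*√6 ≈ -29.798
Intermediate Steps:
P(g, a) = 5 (P(g, a) = ((1 + 0)*(4*5))/4 = (1*20)/4 = (¼)*20 = 5)
V = √6 (V = √(-24 + (16 + 14)) = √(-24 + 30) = √6 ≈ 2.4495)
f = -4
f*(P(-12, -1) + V) = -4*(5 + √6) = -20 - 4*√6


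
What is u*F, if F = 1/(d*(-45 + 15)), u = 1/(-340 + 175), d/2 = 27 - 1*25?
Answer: 1/19800 ≈ 5.0505e-5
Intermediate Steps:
d = 4 (d = 2*(27 - 1*25) = 2*(27 - 25) = 2*2 = 4)
u = -1/165 (u = 1/(-165) = -1/165 ≈ -0.0060606)
F = -1/120 (F = 1/(4*(-45 + 15)) = 1/(4*(-30)) = 1/(-120) = -1/120 ≈ -0.0083333)
u*F = -1/165*(-1/120) = 1/19800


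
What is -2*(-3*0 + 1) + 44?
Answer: 42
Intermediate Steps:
-2*(-3*0 + 1) + 44 = -2*(0 + 1) + 44 = -2*1 + 44 = -2 + 44 = 42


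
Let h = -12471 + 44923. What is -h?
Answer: -32452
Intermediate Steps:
h = 32452
-h = -1*32452 = -32452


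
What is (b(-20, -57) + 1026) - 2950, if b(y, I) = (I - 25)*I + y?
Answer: 2730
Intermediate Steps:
b(y, I) = y + I*(-25 + I) (b(y, I) = (-25 + I)*I + y = I*(-25 + I) + y = y + I*(-25 + I))
(b(-20, -57) + 1026) - 2950 = ((-20 + (-57)² - 25*(-57)) + 1026) - 2950 = ((-20 + 3249 + 1425) + 1026) - 2950 = (4654 + 1026) - 2950 = 5680 - 2950 = 2730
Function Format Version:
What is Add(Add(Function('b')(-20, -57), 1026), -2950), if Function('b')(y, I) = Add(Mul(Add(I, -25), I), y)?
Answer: 2730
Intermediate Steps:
Function('b')(y, I) = Add(y, Mul(I, Add(-25, I))) (Function('b')(y, I) = Add(Mul(Add(-25, I), I), y) = Add(Mul(I, Add(-25, I)), y) = Add(y, Mul(I, Add(-25, I))))
Add(Add(Function('b')(-20, -57), 1026), -2950) = Add(Add(Add(-20, Pow(-57, 2), Mul(-25, -57)), 1026), -2950) = Add(Add(Add(-20, 3249, 1425), 1026), -2950) = Add(Add(4654, 1026), -2950) = Add(5680, -2950) = 2730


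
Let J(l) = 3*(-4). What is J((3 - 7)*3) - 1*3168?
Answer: -3180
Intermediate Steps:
J(l) = -12
J((3 - 7)*3) - 1*3168 = -12 - 1*3168 = -12 - 3168 = -3180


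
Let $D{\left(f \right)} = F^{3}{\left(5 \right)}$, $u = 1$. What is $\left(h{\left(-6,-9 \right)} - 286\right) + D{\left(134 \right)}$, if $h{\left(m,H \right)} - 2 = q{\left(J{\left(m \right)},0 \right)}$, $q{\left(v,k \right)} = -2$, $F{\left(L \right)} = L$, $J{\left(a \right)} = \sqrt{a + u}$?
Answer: $-161$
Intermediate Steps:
$J{\left(a \right)} = \sqrt{1 + a}$ ($J{\left(a \right)} = \sqrt{a + 1} = \sqrt{1 + a}$)
$h{\left(m,H \right)} = 0$ ($h{\left(m,H \right)} = 2 - 2 = 0$)
$D{\left(f \right)} = 125$ ($D{\left(f \right)} = 5^{3} = 125$)
$\left(h{\left(-6,-9 \right)} - 286\right) + D{\left(134 \right)} = \left(0 - 286\right) + 125 = -286 + 125 = -161$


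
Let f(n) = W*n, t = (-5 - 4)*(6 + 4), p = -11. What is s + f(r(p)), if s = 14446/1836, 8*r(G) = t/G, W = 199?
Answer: 4269251/20196 ≈ 211.39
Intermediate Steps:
t = -90 (t = -9*10 = -90)
r(G) = -45/(4*G) (r(G) = (-90/G)/8 = -45/(4*G))
f(n) = 199*n
s = 7223/918 (s = 14446*(1/1836) = 7223/918 ≈ 7.8682)
s + f(r(p)) = 7223/918 + 199*(-45/4/(-11)) = 7223/918 + 199*(-45/4*(-1/11)) = 7223/918 + 199*(45/44) = 7223/918 + 8955/44 = 4269251/20196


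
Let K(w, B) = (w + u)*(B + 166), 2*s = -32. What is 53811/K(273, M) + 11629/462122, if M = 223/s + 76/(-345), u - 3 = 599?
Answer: 29159177401643/67783858558150 ≈ 0.43018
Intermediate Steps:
u = 602 (u = 3 + 599 = 602)
s = -16 (s = (½)*(-32) = -16)
M = -78151/5520 (M = 223/(-16) + 76/(-345) = 223*(-1/16) + 76*(-1/345) = -223/16 - 76/345 = -78151/5520 ≈ -14.158)
K(w, B) = (166 + B)*(602 + w) (K(w, B) = (w + 602)*(B + 166) = (602 + w)*(166 + B) = (166 + B)*(602 + w))
53811/K(273, M) + 11629/462122 = 53811/(99932 + 166*273 + 602*(-78151/5520) - 78151/5520*273) + 11629/462122 = 53811/(99932 + 45318 - 23523451/2760 - 7111741/1840) + 11629*(1/462122) = 53811/(146679575/1104) + 11629/462122 = 53811*(1104/146679575) + 11629/462122 = 59407344/146679575 + 11629/462122 = 29159177401643/67783858558150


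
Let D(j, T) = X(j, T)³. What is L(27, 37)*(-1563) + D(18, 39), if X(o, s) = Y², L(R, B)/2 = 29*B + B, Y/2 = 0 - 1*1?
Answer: -3469796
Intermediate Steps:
Y = -2 (Y = 2*(0 - 1*1) = 2*(0 - 1) = 2*(-1) = -2)
L(R, B) = 60*B (L(R, B) = 2*(29*B + B) = 2*(30*B) = 60*B)
X(o, s) = 4 (X(o, s) = (-2)² = 4)
D(j, T) = 64 (D(j, T) = 4³ = 64)
L(27, 37)*(-1563) + D(18, 39) = (60*37)*(-1563) + 64 = 2220*(-1563) + 64 = -3469860 + 64 = -3469796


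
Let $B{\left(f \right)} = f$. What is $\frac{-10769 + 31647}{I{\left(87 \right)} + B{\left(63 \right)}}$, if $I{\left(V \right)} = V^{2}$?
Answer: $\frac{10439}{3816} \approx 2.7356$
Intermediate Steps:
$\frac{-10769 + 31647}{I{\left(87 \right)} + B{\left(63 \right)}} = \frac{-10769 + 31647}{87^{2} + 63} = \frac{20878}{7569 + 63} = \frac{20878}{7632} = 20878 \cdot \frac{1}{7632} = \frac{10439}{3816}$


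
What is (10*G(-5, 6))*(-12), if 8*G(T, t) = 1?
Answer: -15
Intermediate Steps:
G(T, t) = 1/8 (G(T, t) = (1/8)*1 = 1/8)
(10*G(-5, 6))*(-12) = (10*(1/8))*(-12) = (5/4)*(-12) = -15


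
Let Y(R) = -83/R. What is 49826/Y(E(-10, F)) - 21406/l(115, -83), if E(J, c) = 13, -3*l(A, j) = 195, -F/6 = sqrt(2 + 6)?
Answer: -40326272/5395 ≈ -7474.8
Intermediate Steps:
F = -12*sqrt(2) (F = -6*sqrt(2 + 6) = -12*sqrt(2) ≈ -16.971)
l(A, j) = -65 (l(A, j) = -1/3*195 = -65)
49826/Y(E(-10, F)) - 21406/l(115, -83) = 49826/((-83/13)) - 21406/(-65) = 49826/((-83*1/13)) - 21406*(-1/65) = 49826/(-83/13) + 21406/65 = 49826*(-13/83) + 21406/65 = -647738/83 + 21406/65 = -40326272/5395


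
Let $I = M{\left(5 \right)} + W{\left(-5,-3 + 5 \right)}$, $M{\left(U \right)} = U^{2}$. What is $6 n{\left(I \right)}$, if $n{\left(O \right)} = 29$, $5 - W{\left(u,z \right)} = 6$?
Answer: $174$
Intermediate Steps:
$W{\left(u,z \right)} = -1$ ($W{\left(u,z \right)} = 5 - 6 = -1$)
$I = 24$ ($I = 5^{2} - 1 = 25 - 1 = 24$)
$6 n{\left(I \right)} = 6 \cdot 29 = 174$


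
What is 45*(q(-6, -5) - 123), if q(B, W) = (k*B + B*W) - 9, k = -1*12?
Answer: -1350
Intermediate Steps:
k = -12
q(B, W) = -9 - 12*B + B*W (q(B, W) = (-12*B + B*W) - 9 = -9 - 12*B + B*W)
45*(q(-6, -5) - 123) = 45*((-9 - 12*(-6) - 6*(-5)) - 123) = 45*((-9 + 72 + 30) - 123) = 45*(93 - 123) = 45*(-30) = -1350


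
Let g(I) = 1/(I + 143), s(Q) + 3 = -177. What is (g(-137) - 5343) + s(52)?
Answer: -33137/6 ≈ -5522.8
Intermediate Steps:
s(Q) = -180 (s(Q) = -3 - 177 = -180)
g(I) = 1/(143 + I)
(g(-137) - 5343) + s(52) = (1/(143 - 137) - 5343) - 180 = (1/6 - 5343) - 180 = -32057/6 - 180 = -33137/6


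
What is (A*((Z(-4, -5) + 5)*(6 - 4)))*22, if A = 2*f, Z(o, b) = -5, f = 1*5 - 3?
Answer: 0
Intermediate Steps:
f = 2 (f = 5 - 3 = 2)
A = 4 (A = 2*2 = 4)
(A*((Z(-4, -5) + 5)*(6 - 4)))*22 = (4*((-5 + 5)*(6 - 4)))*22 = (4*(0*2))*22 = (4*0)*22 = 0*22 = 0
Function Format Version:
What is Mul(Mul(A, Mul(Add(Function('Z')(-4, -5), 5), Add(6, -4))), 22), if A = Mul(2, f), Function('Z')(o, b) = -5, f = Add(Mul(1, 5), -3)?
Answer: 0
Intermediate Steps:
f = 2 (f = Add(5, -3) = 2)
A = 4 (A = Mul(2, 2) = 4)
Mul(Mul(A, Mul(Add(Function('Z')(-4, -5), 5), Add(6, -4))), 22) = Mul(Mul(4, Mul(Add(-5, 5), Add(6, -4))), 22) = Mul(Mul(4, Mul(0, 2)), 22) = Mul(Mul(4, 0), 22) = Mul(0, 22) = 0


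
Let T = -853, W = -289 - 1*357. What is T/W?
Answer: 853/646 ≈ 1.3204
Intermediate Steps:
W = -646 (W = -289 - 357 = -646)
T/W = -853/(-646) = -853*(-1/646) = 853/646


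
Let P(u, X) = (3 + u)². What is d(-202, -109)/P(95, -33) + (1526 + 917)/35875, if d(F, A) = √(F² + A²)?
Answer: 349/5125 + √52685/9604 ≈ 0.091997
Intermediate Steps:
d(F, A) = √(A² + F²)
d(-202, -109)/P(95, -33) + (1526 + 917)/35875 = √((-109)² + (-202)²)/((3 + 95)²) + (1526 + 917)/35875 = √(11881 + 40804)/(98²) + 2443*(1/35875) = √52685/9604 + 349/5125 = 349/5125 + √52685/9604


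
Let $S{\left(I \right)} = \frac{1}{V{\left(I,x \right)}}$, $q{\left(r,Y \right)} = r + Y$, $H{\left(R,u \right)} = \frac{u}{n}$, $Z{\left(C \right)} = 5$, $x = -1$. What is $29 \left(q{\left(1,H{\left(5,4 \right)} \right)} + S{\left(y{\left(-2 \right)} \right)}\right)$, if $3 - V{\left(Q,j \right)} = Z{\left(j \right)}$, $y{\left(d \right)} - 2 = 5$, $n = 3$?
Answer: $\frac{319}{6} \approx 53.167$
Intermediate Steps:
$y{\left(d \right)} = 7$ ($y{\left(d \right)} = 2 + 5 = 7$)
$V{\left(Q,j \right)} = -2$ ($V{\left(Q,j \right)} = 3 - 5 = -2$)
$H{\left(R,u \right)} = \frac{u}{3}$
$q{\left(r,Y \right)} = Y + r$
$S{\left(I \right)} = - \frac{1}{2}$ ($S{\left(I \right)} = \frac{1}{-2} = - \frac{1}{2}$)
$29 \left(q{\left(1,H{\left(5,4 \right)} \right)} + S{\left(y{\left(-2 \right)} \right)}\right) = 29 \left(\left(\frac{1}{3} \cdot 4 + 1\right) - \frac{1}{2}\right) = 29 \left(\left(\frac{4}{3} + 1\right) - \frac{1}{2}\right) = 29 \left(\frac{7}{3} - \frac{1}{2}\right) = 29 \cdot \frac{11}{6} = \frac{319}{6}$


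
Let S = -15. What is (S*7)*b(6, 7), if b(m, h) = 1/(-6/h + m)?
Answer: -245/12 ≈ -20.417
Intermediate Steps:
b(m, h) = 1/(m - 6/h)
(S*7)*b(6, 7) = (-15*7)*(7/(-6 + 7*6)) = -735/(-6 + 42) = -735/36 = -105*7/36 = -245/12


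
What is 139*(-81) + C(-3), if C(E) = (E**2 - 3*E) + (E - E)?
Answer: -11241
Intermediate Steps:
C(E) = E**2 - 3*E (C(E) = (E**2 - 3*E) + 0 = E**2 - 3*E)
139*(-81) + C(-3) = 139*(-81) - 3*(-3 - 3) = -11259 - 3*(-6) = -11259 + 18 = -11241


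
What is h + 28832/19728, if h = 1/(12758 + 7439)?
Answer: 36396227/24902901 ≈ 1.4615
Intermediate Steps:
h = 1/20197 ≈ 4.9512e-5
h + 28832/19728 = 1/20197 + 28832/19728 = 1/20197 + 28832*(1/19728) = 1/20197 + 1802/1233 = 36396227/24902901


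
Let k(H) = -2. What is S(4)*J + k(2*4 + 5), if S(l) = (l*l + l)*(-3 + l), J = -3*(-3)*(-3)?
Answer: -542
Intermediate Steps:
J = -27 (J = 9*(-3) = -27)
S(l) = (-3 + l)*(l + l**2) (S(l) = (l**2 + l)*(-3 + l) = (l + l**2)*(-3 + l) = (-3 + l)*(l + l**2))
S(4)*J + k(2*4 + 5) = (4*(-3 + 4**2 - 2*4))*(-27) - 2 = (4*(-3 + 16 - 8))*(-27) - 2 = (4*5)*(-27) - 2 = 20*(-27) - 2 = -540 - 2 = -542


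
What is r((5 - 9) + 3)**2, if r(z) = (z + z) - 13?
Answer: 225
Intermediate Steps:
r(z) = -13 + 2*z (r(z) = 2*z - 13 = -13 + 2*z)
r((5 - 9) + 3)**2 = (-13 + 2*((5 - 9) + 3))**2 = (-13 + 2*(-4 + 3))**2 = (-13 + 2*(-1))**2 = (-13 - 2)**2 = (-15)**2 = 225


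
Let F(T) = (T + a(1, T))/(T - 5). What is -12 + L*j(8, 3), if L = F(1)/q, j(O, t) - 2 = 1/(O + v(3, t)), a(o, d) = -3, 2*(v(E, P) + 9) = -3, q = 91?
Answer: -5456/455 ≈ -11.991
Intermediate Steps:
v(E, P) = -21/2 (v(E, P) = -9 + (1/2)*(-3) = -9 - 3/2 = -21/2)
j(O, t) = 2 + 1/(-21/2 + O) (j(O, t) = 2 + 1/(O - 21/2) = 2 + 1/(-21/2 + O))
F(T) = (-3 + T)/(-5 + T) (F(T) = (T - 3)/(T - 5) = (-3 + T)/(-5 + T))
L = 1/182 (L = ((-3 + 1)/(-5 + 1))/91 = (-2/(-4))*(1/91) = -1/4*(-2)*(1/91) = (1/2)*(1/91) = 1/182 ≈ 0.0054945)
-12 + L*j(8, 3) = -12 + (4*(-10 + 8)/(-21 + 2*8))/182 = -12 + (4*(-2)/(-21 + 16))/182 = -12 + (4*(-2)/(-5))/182 = -12 + (4*(-1/5)*(-2))/182 = -12 + (1/182)*(8/5) = -12 + 4/455 = -5456/455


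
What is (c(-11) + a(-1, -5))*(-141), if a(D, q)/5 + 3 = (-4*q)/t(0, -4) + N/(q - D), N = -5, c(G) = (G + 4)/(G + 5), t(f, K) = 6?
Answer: -5123/4 ≈ -1280.8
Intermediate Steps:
c(G) = (4 + G)/(5 + G)
a(D, q) = -15 - 25/(q - D) - 10*q/3 (a(D, q) = -15 + 5*(-4*q/6 - 5/(q - D)) = -15 + 5*(-4*q*(⅙) - 5/(q - D)) = -15 + 5*(-2*q/3 - 5/(q - D)) = -15 + 5*(-5/(q - D) - 2*q/3) = -15 + (-25/(q - D) - 10*q/3) = -15 - 25/(q - D) - 10*q/3)
(c(-11) + a(-1, -5))*(-141) = ((4 - 11)/(5 - 11) + 5*(15 - 9*(-1) + 2*(-5)² + 9*(-5) - 2*(-1)*(-5))/(3*(-1 - 1*(-5))))*(-141) = (-7/(-6) + 5*(15 + 9 + 2*25 - 45 - 10)/(3*(-1 + 5)))*(-141) = (-⅙*(-7) + (5/3)*(15 + 9 + 50 - 45 - 10)/4)*(-141) = (7/6 + (5/3)*(¼)*19)*(-141) = (7/6 + 95/12)*(-141) = (109/12)*(-141) = -5123/4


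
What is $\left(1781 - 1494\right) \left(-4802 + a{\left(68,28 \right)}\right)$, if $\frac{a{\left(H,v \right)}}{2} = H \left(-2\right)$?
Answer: $-1456238$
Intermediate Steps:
$a{\left(H,v \right)} = - 4 H$ ($a{\left(H,v \right)} = 2 H \left(-2\right) = 2 \left(- 2 H\right) = - 4 H$)
$\left(1781 - 1494\right) \left(-4802 + a{\left(68,28 \right)}\right) = \left(1781 - 1494\right) \left(-4802 - 272\right) = 287 \left(-4802 - 272\right) = 287 \left(-5074\right) = -1456238$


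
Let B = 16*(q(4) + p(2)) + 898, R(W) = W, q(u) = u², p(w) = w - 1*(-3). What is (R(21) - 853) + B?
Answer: 402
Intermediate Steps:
p(w) = 3 + w (p(w) = w + 3 = 3 + w)
B = 1234 (B = 16*(4² + (3 + 2)) + 898 = 16*(16 + 5) + 898 = 16*21 + 898 = 336 + 898 = 1234)
(R(21) - 853) + B = (21 - 853) + 1234 = -832 + 1234 = 402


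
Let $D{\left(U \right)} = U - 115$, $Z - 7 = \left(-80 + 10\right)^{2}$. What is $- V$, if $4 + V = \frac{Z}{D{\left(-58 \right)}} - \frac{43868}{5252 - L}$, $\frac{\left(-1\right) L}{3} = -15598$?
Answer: $\frac{112502247}{3593383} \approx 31.308$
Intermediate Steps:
$L = 46794$ ($L = \left(-3\right) \left(-15598\right) = 46794$)
$Z = 4907$ ($Z = 7 + \left(-80 + 10\right)^{2} = 7 + \left(-70\right)^{2} = 7 + 4900 = 4907$)
$D{\left(U \right)} = -115 + U$
$V = - \frac{112502247}{3593383}$ ($V = -4 - \left(- \frac{4907}{-115 - 58} + \frac{43868}{5252 - 46794}\right) = -4 - \left(\frac{4907}{173} + \frac{43868}{5252 - 46794}\right) = -4 - \left(\frac{4907}{173} + \frac{43868}{-41542}\right) = -4 - \frac{98128715}{3593383} = - \frac{112502247}{3593383} \approx -31.308$)
$- V = \left(-1\right) \left(- \frac{112502247}{3593383}\right) = \frac{112502247}{3593383}$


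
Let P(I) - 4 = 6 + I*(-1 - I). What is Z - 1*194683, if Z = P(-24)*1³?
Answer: -195225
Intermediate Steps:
P(I) = 10 + I*(-1 - I) (P(I) = 4 + (6 + I*(-1 - I)) = 10 + I*(-1 - I))
Z = -542 (Z = (10 - 1*(-24) - 1*(-24)²)*1³ = (10 + 24 - 1*576)*1 = (10 + 24 - 576)*1 = -542*1 = -542)
Z - 1*194683 = -542 - 1*194683 = -542 - 194683 = -195225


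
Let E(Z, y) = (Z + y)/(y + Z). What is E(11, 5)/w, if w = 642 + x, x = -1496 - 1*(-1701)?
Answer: 1/847 ≈ 0.0011806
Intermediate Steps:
x = 205 (x = -1496 + 1701 = 205)
w = 847 (w = 642 + 205 = 847)
E(Z, y) = 1 (E(Z, y) = (Z + y)/(Z + y) = 1)
E(11, 5)/w = 1/847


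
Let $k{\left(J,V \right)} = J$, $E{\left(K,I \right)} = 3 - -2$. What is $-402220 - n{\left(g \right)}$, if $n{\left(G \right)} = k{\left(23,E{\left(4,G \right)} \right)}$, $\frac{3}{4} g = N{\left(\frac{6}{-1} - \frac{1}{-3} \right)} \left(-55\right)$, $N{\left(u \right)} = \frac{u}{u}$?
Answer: $-402243$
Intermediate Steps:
$E{\left(K,I \right)} = 5$ ($E{\left(K,I \right)} = 3 + 2 = 5$)
$N{\left(u \right)} = 1$
$g = - \frac{220}{3}$ ($g = \frac{4 \cdot 1 \left(-55\right)}{3} = \frac{4}{3} \left(-55\right) = - \frac{220}{3} \approx -73.333$)
$n{\left(G \right)} = 23$
$-402220 - n{\left(g \right)} = -402220 - 23 = -402243$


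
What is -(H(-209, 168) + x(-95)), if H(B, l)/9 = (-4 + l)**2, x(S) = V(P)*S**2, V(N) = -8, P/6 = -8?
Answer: -169864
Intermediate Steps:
P = -48 (P = 6*(-8) = -48)
x(S) = -8*S**2
H(B, l) = 9*(-4 + l)**2
-(H(-209, 168) + x(-95)) = -(9*(-4 + 168)**2 - 8*(-95)**2) = -(9*164**2 - 8*9025) = -(9*26896 - 72200) = -(242064 - 72200) = -1*169864 = -169864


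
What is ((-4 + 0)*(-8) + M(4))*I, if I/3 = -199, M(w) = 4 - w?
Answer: -19104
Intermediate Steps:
I = -597 (I = 3*(-199) = -597)
((-4 + 0)*(-8) + M(4))*I = ((-4 + 0)*(-8) + (4 - 1*4))*(-597) = (-4*(-8) + (4 - 4))*(-597) = (32 + 0)*(-597) = 32*(-597) = -19104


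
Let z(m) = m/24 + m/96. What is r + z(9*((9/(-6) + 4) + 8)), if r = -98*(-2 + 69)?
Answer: -419909/64 ≈ -6561.1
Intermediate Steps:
r = -6566 (r = -98*67 = -6566)
z(m) = 5*m/96 (z(m) = m*(1/24) + m*(1/96) = m/24 + m/96 = 5*m/96)
r + z(9*((9/(-6) + 4) + 8)) = -6566 + 5*(9*((9/(-6) + 4) + 8))/96 = -6566 + 5*(9*((9*(-1/6) + 4) + 8))/96 = -6566 + 5*(9*((-3/2 + 4) + 8))/96 = -6566 + 5*(9*(5/2 + 8))/96 = -6566 + 5*(9*(21/2))/96 = -6566 + (5/96)*(189/2) = -6566 + 315/64 = -419909/64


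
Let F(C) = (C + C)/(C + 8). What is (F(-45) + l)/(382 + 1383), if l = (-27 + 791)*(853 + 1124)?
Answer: 55885926/65305 ≈ 855.77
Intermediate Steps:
F(C) = 2*C/(8 + C) (F(C) = (2*C)/(8 + C) = 2*C/(8 + C))
l = 1510428 (l = 764*1977 = 1510428)
(F(-45) + l)/(382 + 1383) = (2*(-45)/(8 - 45) + 1510428)/(382 + 1383) = (2*(-45)/(-37) + 1510428)/1765 = (2*(-45)*(-1/37) + 1510428)*(1/1765) = (90/37 + 1510428)*(1/1765) = (55885926/37)*(1/1765) = 55885926/65305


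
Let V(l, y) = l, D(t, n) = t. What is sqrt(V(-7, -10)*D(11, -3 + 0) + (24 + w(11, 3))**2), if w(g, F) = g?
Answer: 2*sqrt(287) ≈ 33.882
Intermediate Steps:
sqrt(V(-7, -10)*D(11, -3 + 0) + (24 + w(11, 3))**2) = sqrt(-7*11 + (24 + 11)**2) = sqrt(-77 + 35**2) = sqrt(-77 + 1225) = sqrt(1148) = 2*sqrt(287)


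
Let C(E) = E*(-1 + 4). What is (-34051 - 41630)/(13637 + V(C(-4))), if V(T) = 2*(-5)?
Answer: -75681/13627 ≈ -5.5538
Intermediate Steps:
C(E) = 3*E (C(E) = E*3 = 3*E)
V(T) = -10
(-34051 - 41630)/(13637 + V(C(-4))) = (-34051 - 41630)/(13637 - 10) = -75681/13627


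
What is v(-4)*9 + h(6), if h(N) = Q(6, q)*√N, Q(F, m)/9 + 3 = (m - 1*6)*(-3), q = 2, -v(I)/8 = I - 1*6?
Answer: 720 + 81*√6 ≈ 918.41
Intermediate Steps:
v(I) = 48 - 8*I (v(I) = -8*(I - 1*6) = -8*(I - 6) = -8*(-6 + I) = 48 - 8*I)
Q(F, m) = 135 - 27*m (Q(F, m) = -27 + 9*((m - 1*6)*(-3)) = -27 + 9*((m - 6)*(-3)) = -27 + 9*((-6 + m)*(-3)) = -27 + 9*(18 - 3*m) = -27 + (162 - 27*m) = 135 - 27*m)
h(N) = 81*√N (h(N) = (135 - 27*2)*√N = (135 - 54)*√N = 81*√N)
v(-4)*9 + h(6) = (48 - 8*(-4))*9 + 81*√6 = (48 + 32)*9 + 81*√6 = 80*9 + 81*√6 = 720 + 81*√6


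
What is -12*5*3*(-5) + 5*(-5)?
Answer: 875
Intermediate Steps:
-12*5*3*(-5) + 5*(-5) = -180*(-5) - 25 = -12*(-75) - 25 = 900 - 25 = 875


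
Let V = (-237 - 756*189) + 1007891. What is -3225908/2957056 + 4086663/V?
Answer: 1161852860371/319646664640 ≈ 3.6348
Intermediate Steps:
V = 864770 (V = (-237 - 142884) + 1007891 = -143121 + 1007891 = 864770)
-3225908/2957056 + 4086663/V = -3225908/2957056 + 4086663/864770 = -3225908*1/2957056 + 4086663*(1/864770) = -806477/739264 + 4086663/864770 = 1161852860371/319646664640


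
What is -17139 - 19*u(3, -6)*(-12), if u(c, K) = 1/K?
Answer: -17177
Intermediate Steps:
-17139 - 19*u(3, -6)*(-12) = -17139 - 19/(-6)*(-12) = -17139 - 19*(-⅙)*(-12) = -17139 + (19/6)*(-12) = -17139 - 38 = -17177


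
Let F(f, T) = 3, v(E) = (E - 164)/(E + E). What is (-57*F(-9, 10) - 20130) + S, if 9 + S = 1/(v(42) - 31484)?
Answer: -26857720632/1322389 ≈ -20310.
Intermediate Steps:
v(E) = (-164 + E)/(2*E) (v(E) = (-164 + E)/((2*E)) = (-164 + E)*(1/(2*E)) = (-164 + E)/(2*E))
S = -11901543/1322389 (S = -9 + 1/((½)*(-164 + 42)/42 - 31484) = -9 + 1/((½)*(1/42)*(-122) - 31484) = -9 + 1/(-61/42 - 31484) = -9 + 1/(-1322389/42) = -9 - 42/1322389 = -11901543/1322389 ≈ -9.0000)
(-57*F(-9, 10) - 20130) + S = (-57*3 - 20130) - 11901543/1322389 = (-171 - 20130) - 11901543/1322389 = -20301 - 11901543/1322389 = -26857720632/1322389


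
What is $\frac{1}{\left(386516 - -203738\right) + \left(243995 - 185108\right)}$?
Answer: $\frac{1}{649141} \approx 1.5405 \cdot 10^{-6}$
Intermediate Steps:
$\frac{1}{\left(386516 - -203738\right) + \left(243995 - 185108\right)} = \frac{1}{\left(386516 + 203738\right) + \left(243995 - 185108\right)} = \frac{1}{590254 + 58887} = \frac{1}{649141}$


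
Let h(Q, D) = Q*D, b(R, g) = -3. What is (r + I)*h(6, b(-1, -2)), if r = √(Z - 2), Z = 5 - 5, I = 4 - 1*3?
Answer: -18 - 18*I*√2 ≈ -18.0 - 25.456*I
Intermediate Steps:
I = 1 (I = 4 - 3 = 1)
Z = 0
h(Q, D) = D*Q
r = I*√2 (r = √(0 - 2) = √(-2) = I*√2 ≈ 1.4142*I)
(r + I)*h(6, b(-1, -2)) = (I*√2 + 1)*(-3*6) = (1 + I*√2)*(-18) = -18 - 18*I*√2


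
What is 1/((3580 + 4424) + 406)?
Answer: 1/8410 ≈ 0.00011891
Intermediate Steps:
1/((3580 + 4424) + 406) = 1/(8004 + 406) = 1/8410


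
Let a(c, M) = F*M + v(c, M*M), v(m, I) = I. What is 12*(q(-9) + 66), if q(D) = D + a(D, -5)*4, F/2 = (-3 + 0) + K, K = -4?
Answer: 5244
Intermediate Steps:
F = -14 (F = 2*((-3 + 0) - 4) = 2*(-3 - 4) = 2*(-7) = -14)
a(c, M) = M² - 14*M (a(c, M) = -14*M + M*M = -14*M + M² = M² - 14*M)
q(D) = 380 + D (q(D) = D - 5*(-14 - 5)*4 = D - 5*(-19)*4 = D + 95*4 = D + 380 = 380 + D)
12*(q(-9) + 66) = 12*((380 - 9) + 66) = 12*(371 + 66) = 12*437 = 5244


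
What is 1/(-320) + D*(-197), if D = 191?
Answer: -12040641/320 ≈ -37627.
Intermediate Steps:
1/(-320) + D*(-197) = 1/(-320) + 191*(-197) = -1/320 - 37627 = -12040641/320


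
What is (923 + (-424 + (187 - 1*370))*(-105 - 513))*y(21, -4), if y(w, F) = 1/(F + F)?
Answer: -376049/8 ≈ -47006.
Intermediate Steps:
y(w, F) = 1/(2*F)
(923 + (-424 + (187 - 1*370))*(-105 - 513))*y(21, -4) = (923 + (-424 + (187 - 1*370))*(-105 - 513))*((½)/(-4)) = (923 + (-424 + (187 - 370))*(-618))*((½)*(-¼)) = (923 + (-424 - 183)*(-618))*(-⅛) = (923 - 607*(-618))*(-⅛) = (923 + 375126)*(-⅛) = 376049*(-⅛) = -376049/8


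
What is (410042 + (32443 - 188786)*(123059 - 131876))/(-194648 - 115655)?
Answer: -1378886273/310303 ≈ -4443.7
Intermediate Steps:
(410042 + (32443 - 188786)*(123059 - 131876))/(-194648 - 115655) = (410042 - 156343*(-8817))/(-310303) = (410042 + 1378476231)*(-1/310303) = 1378886273*(-1/310303) = -1378886273/310303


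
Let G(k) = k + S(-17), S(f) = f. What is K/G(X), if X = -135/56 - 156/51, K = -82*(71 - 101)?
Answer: -2341920/21391 ≈ -109.48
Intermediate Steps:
K = 2460 (K = -82*(-30) = 2460)
X = -5207/952 (X = -135*1/56 - 156*1/51 = -135/56 - 52/17 = -5207/952 ≈ -5.4695)
G(k) = -17 + k (G(k) = k - 17 = -17 + k)
K/G(X) = 2460/(-17 - 5207/952) = 2460/(-21391/952) = 2460*(-952/21391) = -2341920/21391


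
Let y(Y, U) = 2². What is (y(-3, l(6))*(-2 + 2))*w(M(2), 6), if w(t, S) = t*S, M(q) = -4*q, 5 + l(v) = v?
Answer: 0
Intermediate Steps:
l(v) = -5 + v
y(Y, U) = 4
w(t, S) = S*t
(y(-3, l(6))*(-2 + 2))*w(M(2), 6) = (4*(-2 + 2))*(6*(-4*2)) = (4*0)*(6*(-8)) = 0*(-48) = 0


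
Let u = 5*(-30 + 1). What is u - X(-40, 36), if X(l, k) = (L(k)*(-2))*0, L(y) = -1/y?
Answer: -145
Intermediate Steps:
u = -145 (u = 5*(-29) = -145)
X(l, k) = 0 (X(l, k) = (-1/k*(-2))*0 = (2/k)*0 = 0)
u - X(-40, 36) = -145 - 1*0 = -145 + 0 = -145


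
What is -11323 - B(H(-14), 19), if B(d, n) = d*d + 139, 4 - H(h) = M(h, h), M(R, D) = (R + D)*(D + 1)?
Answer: -141062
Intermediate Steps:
M(R, D) = (1 + D)*(D + R) (M(R, D) = (D + R)*(1 + D) = (1 + D)*(D + R))
H(h) = 4 - 2*h - 2*h² (H(h) = 4 - (h + h + h² + h*h) = 4 - (h + h + h² + h²) = 4 - (2*h + 2*h²) = 4 + (-2*h - 2*h²) = 4 - 2*h - 2*h²)
B(d, n) = 139 + d² (B(d, n) = d² + 139 = 139 + d²)
-11323 - B(H(-14), 19) = -11323 - (139 + (4 - 2*(-14) - 2*(-14)²)²) = -11323 - (139 + (4 + 28 - 2*196)²) = -11323 - (139 + (4 + 28 - 392)²) = -11323 - (139 + (-360)²) = -11323 - (139 + 129600) = -11323 - 1*129739 = -11323 - 129739 = -141062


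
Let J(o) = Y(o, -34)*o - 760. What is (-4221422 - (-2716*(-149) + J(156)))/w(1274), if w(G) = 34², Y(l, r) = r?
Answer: -2310021/578 ≈ -3996.6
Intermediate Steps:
J(o) = -760 - 34*o (J(o) = -34*o - 760 = -760 - 34*o)
w(G) = 1156
(-4221422 - (-2716*(-149) + J(156)))/w(1274) = (-4221422 - (-2716*(-149) + (-760 - 34*156)))/1156 = (-4221422 - (404684 + (-760 - 5304)))*(1/1156) = (-4221422 - (404684 - 6064))*(1/1156) = (-4221422 - 1*398620)*(1/1156) = (-4221422 - 398620)*(1/1156) = -4620042*1/1156 = -2310021/578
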